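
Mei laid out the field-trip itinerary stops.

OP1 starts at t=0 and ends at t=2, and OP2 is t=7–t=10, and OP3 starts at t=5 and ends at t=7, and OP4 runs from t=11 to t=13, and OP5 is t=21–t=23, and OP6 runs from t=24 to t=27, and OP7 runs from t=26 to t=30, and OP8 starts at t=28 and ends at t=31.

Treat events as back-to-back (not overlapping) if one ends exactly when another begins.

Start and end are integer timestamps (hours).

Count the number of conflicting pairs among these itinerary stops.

Sorted by start: OP1, OP3, OP2, OP4, OP5, OP6, OP7, OP8.
OP3 starts after OP1 ends, so nothing later overlaps OP1 either.
OP2 starts exactly when OP3 ends (back-to-back, no overlap), so nothing later overlaps OP3 either.
OP4 starts after OP2 ends, so nothing later overlaps OP2 either.
OP5 starts after OP4 ends, so nothing later overlaps OP4 either.
OP6 starts after OP5 ends, so nothing later overlaps OP5 either.
OP7 starts before OP6 ends → OP6 and OP7 overlap.
OP8 starts after OP6 ends.
OP8 starts before OP7 ends → OP7 and OP8 overlap.
Overlapping pairs: OP6 & OP7, OP7 & OP8 — 2 in total.

2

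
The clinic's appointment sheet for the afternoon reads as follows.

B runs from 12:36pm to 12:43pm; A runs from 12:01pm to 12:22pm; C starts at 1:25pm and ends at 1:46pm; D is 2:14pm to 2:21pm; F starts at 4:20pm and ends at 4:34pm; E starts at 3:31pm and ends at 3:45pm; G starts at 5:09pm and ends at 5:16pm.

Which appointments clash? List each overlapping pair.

Check each pair: they overlap iff neither finishes before the other starts.
Sorted by start: A, B, C, D, E, F, G.
B starts after A ends — done with A.
C starts after B ends — done with B.
D starts after C ends — done with C.
E starts after D ends — done with D.
F starts after E ends — done with E.
G starts after F ends.

no overlapping pairs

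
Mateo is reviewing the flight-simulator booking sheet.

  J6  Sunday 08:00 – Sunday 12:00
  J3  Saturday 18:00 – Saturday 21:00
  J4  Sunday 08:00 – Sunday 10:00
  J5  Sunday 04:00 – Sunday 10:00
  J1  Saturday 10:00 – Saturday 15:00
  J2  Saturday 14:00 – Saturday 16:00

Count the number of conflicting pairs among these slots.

4

Sorted by start: J1, J2, J3, J5, J4, J6.
J2 starts before J1 ends → J1 and J2 overlap.
J3 starts after J1 ends — done with J1.
J3 starts after J2 ends — done with J2.
J5 starts after J3 ends — done with J3.
J4 starts before J5 ends → J5 and J4 overlap.
J6 starts before J5 ends → J5 and J6 overlap.
J6 starts before J4 ends → J4 and J6 overlap.
Overlapping pairs: J1 & J2, J4 & J5, J4 & J6, J5 & J6 — 4 in total.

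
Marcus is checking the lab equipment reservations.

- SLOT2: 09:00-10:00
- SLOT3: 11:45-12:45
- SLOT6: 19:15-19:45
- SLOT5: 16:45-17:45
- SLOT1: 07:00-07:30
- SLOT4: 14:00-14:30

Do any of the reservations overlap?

No

Check each pair: they overlap iff neither finishes before the other starts.
Sorted by start: SLOT1, SLOT2, SLOT3, SLOT4, SLOT5, SLOT6.
SLOT2 starts after SLOT1 ends; SLOT1 is clear from here.
SLOT3 starts after SLOT2 ends; SLOT2 is clear from here.
SLOT4 starts after SLOT3 ends; SLOT3 is clear from here.
SLOT5 starts after SLOT4 ends; SLOT4 is clear from here.
SLOT6 starts after SLOT5 ends.
Every pair is clear; the schedule has no overlaps.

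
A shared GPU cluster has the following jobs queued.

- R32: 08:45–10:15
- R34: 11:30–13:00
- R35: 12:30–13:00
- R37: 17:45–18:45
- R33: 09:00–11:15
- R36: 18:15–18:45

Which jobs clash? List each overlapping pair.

Sorted by start: R32, R33, R34, R35, R37, R36.
R33 starts before R32 ends → R32 and R33 overlap.
R34 starts after R32 ends, so R32 has no further overlaps.
R34 starts after R33 ends, so R33 has no further overlaps.
R35 starts before R34 ends → R34 and R35 overlap.
R37 starts after R34 ends, so R34 has no further overlaps.
R37 starts after R35 ends, so R35 has no further overlaps.
R36 starts before R37 ends → R37 and R36 overlap.

R32 & R33, R34 & R35, R36 & R37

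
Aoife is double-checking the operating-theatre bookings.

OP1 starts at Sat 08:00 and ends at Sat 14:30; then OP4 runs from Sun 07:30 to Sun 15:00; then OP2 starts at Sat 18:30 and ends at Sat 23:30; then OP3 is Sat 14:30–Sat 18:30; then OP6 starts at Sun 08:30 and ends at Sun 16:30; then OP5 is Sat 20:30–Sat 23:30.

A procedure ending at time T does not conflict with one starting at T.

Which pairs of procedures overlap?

Check each pair: they overlap iff neither finishes before the other starts.
Sorted by start: OP1, OP3, OP2, OP5, OP4, OP6.
OP3 starts exactly when OP1 ends (back-to-back, no overlap); OP1 is clear from here.
OP2 starts exactly when OP3 ends (back-to-back, no overlap); OP3 is clear from here.
OP5 starts before OP2 ends → OP2 and OP5 overlap.
OP4 starts after OP2 ends; OP2 is clear from here.
OP4 starts after OP5 ends; OP5 is clear from here.
OP6 starts before OP4 ends → OP4 and OP6 overlap.

OP2 & OP5, OP4 & OP6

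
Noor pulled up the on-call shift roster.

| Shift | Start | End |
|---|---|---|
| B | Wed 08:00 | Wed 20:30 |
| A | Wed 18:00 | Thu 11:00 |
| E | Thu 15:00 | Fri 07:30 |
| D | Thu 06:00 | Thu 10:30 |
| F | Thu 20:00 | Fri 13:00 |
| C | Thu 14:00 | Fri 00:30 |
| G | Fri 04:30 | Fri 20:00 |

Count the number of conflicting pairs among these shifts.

Sorted by start: B, A, D, C, E, F, G.
A starts before B ends → B and A overlap.
D starts after B ends; B is clear from here.
D starts before A ends → A and D overlap.
C starts after A ends; A is clear from here.
C starts after D ends; D is clear from here.
E starts before C ends → C and E overlap.
F starts before C ends → C and F overlap.
G starts after C ends.
F starts before E ends → E and F overlap.
G starts before E ends → E and G overlap.
G starts before F ends → F and G overlap.
Overlapping pairs: A & B, A & D, C & E, C & F, E & F, E & G, F & G — 7 in total.

7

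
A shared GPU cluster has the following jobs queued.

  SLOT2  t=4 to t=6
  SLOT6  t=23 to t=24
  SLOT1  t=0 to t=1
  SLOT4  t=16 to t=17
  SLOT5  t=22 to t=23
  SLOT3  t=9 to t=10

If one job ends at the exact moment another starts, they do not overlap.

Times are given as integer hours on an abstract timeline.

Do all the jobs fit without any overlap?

Yes

Sorted by start: SLOT1, SLOT2, SLOT3, SLOT4, SLOT5, SLOT6.
SLOT2 starts after SLOT1 ends; SLOT1 is clear from here.
SLOT3 starts after SLOT2 ends; SLOT2 is clear from here.
SLOT4 starts after SLOT3 ends; SLOT3 is clear from here.
SLOT5 starts after SLOT4 ends; SLOT4 is clear from here.
SLOT6 starts exactly when SLOT5 ends (back-to-back, no overlap).
Every pair is clear; the schedule has no overlaps.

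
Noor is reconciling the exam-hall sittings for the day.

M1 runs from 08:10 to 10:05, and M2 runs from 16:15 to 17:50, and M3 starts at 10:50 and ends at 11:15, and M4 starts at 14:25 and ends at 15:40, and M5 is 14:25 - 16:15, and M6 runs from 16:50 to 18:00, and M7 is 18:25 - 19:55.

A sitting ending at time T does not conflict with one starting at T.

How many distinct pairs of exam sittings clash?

Check each pair: they overlap iff neither finishes before the other starts.
Sorted by start: M1, M3, M4, M5, M2, M6, M7.
M3 starts after M1 ends — done with M1.
M4 starts after M3 ends — done with M3.
M5 starts before M4 ends → M4 and M5 overlap.
M2 starts after M4 ends — done with M4.
M2 starts exactly when M5 ends (back-to-back, no overlap) — done with M5.
M6 starts before M2 ends → M2 and M6 overlap.
M7 starts after M2 ends.
M7 starts after M6 ends.
Overlapping pairs: M2 & M6, M4 & M5 — 2 in total.

2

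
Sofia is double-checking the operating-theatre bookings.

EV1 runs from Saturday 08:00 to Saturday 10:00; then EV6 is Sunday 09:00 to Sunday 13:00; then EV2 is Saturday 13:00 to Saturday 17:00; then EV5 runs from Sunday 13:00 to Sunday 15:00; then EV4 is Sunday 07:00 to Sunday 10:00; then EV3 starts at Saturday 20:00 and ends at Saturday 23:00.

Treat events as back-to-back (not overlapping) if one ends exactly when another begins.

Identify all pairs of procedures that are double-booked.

Sorted by start: EV1, EV2, EV3, EV4, EV6, EV5.
EV2 starts after EV1 ends — done with EV1.
EV3 starts after EV2 ends — done with EV2.
EV4 starts after EV3 ends — done with EV3.
EV6 starts before EV4 ends → EV4 and EV6 overlap.
EV5 starts after EV4 ends.
EV5 starts exactly when EV6 ends (back-to-back, no overlap).

EV4 & EV6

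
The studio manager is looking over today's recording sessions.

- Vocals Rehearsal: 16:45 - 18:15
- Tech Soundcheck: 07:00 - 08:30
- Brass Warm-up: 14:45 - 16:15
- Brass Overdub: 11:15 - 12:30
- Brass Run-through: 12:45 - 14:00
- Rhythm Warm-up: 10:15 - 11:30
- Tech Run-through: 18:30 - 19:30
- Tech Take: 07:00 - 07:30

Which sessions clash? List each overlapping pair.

Brass Overdub & Rhythm Warm-up, Tech Soundcheck & Tech Take

Sorted by start: Tech Take, Tech Soundcheck, Rhythm Warm-up, Brass Overdub, Brass Run-through, Brass Warm-up, Vocals Rehearsal, Tech Run-through.
Tech Soundcheck starts before Tech Take ends → Tech Take and Tech Soundcheck overlap.
Rhythm Warm-up starts after Tech Take ends — done with Tech Take.
Rhythm Warm-up starts after Tech Soundcheck ends — done with Tech Soundcheck.
Brass Overdub starts before Rhythm Warm-up ends → Rhythm Warm-up and Brass Overdub overlap.
Brass Run-through starts after Rhythm Warm-up ends — done with Rhythm Warm-up.
Brass Run-through starts after Brass Overdub ends — done with Brass Overdub.
Brass Warm-up starts after Brass Run-through ends — done with Brass Run-through.
Vocals Rehearsal starts after Brass Warm-up ends — done with Brass Warm-up.
Tech Run-through starts after Vocals Rehearsal ends.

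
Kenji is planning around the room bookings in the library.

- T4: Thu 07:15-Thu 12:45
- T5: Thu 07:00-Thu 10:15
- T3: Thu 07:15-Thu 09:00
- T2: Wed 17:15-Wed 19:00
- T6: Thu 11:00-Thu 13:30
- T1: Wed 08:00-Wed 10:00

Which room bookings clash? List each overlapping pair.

Sorted by start: T1, T2, T5, T3, T4, T6.
T2 starts after T1 ends; T1 is clear from here.
T5 starts after T2 ends; T2 is clear from here.
T3 starts before T5 ends → T5 and T3 overlap.
T4 starts before T5 ends → T5 and T4 overlap.
T6 starts after T5 ends.
T4 starts before T3 ends → T3 and T4 overlap.
T6 starts after T3 ends.
T6 starts before T4 ends → T4 and T6 overlap.

T3 & T4, T3 & T5, T4 & T5, T4 & T6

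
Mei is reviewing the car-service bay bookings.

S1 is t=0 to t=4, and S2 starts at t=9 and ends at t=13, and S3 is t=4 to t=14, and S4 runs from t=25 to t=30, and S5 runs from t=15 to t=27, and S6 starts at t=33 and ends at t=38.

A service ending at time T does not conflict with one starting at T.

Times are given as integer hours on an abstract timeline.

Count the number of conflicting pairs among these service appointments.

2

Sorted by start: S1, S3, S2, S5, S4, S6.
S3 starts exactly when S1 ends (back-to-back, no overlap), so S1 has no further overlaps.
S2 starts before S3 ends → S3 and S2 overlap.
S5 starts after S3 ends, so S3 has no further overlaps.
S5 starts after S2 ends, so S2 has no further overlaps.
S4 starts before S5 ends → S5 and S4 overlap.
S6 starts after S5 ends.
S6 starts after S4 ends.
Overlapping pairs: S2 & S3, S4 & S5 — 2 in total.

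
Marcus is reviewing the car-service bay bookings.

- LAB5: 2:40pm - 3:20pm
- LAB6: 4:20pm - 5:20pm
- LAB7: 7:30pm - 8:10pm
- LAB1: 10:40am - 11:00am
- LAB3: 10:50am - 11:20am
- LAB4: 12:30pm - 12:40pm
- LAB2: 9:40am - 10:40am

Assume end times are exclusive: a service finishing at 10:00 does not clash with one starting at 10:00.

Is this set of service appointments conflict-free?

No

Sorted by start: LAB2, LAB1, LAB3, LAB4, LAB5, LAB6, LAB7.
LAB1 starts exactly when LAB2 ends (back-to-back, no overlap), so LAB2 has no further overlaps.
LAB3 starts before LAB1 ends → LAB1 and LAB3 overlap.
That's a conflict, so the schedule is not conflict-free.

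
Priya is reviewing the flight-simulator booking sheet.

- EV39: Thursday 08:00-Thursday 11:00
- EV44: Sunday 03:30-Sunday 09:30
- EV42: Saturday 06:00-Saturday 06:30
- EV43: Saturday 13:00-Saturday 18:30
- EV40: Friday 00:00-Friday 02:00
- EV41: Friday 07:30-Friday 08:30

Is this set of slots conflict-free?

Yes

Sorted by start: EV39, EV40, EV41, EV42, EV43, EV44.
EV40 starts after EV39 ends, so EV39 has no further overlaps.
EV41 starts after EV40 ends, so EV40 has no further overlaps.
EV42 starts after EV41 ends, so EV41 has no further overlaps.
EV43 starts after EV42 ends, so EV42 has no further overlaps.
EV44 starts after EV43 ends.
Every pair is clear; the schedule has no overlaps.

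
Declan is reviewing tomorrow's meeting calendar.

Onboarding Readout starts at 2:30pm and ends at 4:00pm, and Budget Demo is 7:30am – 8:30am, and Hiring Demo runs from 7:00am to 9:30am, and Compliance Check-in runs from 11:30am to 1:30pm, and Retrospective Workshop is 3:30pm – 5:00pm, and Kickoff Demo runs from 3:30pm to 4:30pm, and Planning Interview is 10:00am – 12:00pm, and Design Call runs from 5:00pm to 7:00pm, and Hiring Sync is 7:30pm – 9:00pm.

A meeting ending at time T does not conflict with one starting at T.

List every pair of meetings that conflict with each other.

Sorted by start: Hiring Demo, Budget Demo, Planning Interview, Compliance Check-in, Onboarding Readout, Kickoff Demo, Retrospective Workshop, Design Call, Hiring Sync.
Budget Demo starts before Hiring Demo ends → Hiring Demo and Budget Demo overlap.
Planning Interview starts after Hiring Demo ends, so Hiring Demo has no further overlaps.
Planning Interview starts after Budget Demo ends, so Budget Demo has no further overlaps.
Compliance Check-in starts before Planning Interview ends → Planning Interview and Compliance Check-in overlap.
Onboarding Readout starts after Planning Interview ends, so Planning Interview has no further overlaps.
Onboarding Readout starts after Compliance Check-in ends, so Compliance Check-in has no further overlaps.
Kickoff Demo starts before Onboarding Readout ends → Onboarding Readout and Kickoff Demo overlap.
Retrospective Workshop starts before Onboarding Readout ends → Onboarding Readout and Retrospective Workshop overlap.
Design Call starts after Onboarding Readout ends, so Onboarding Readout has no further overlaps.
Retrospective Workshop starts before Kickoff Demo ends → Kickoff Demo and Retrospective Workshop overlap.
Design Call starts after Kickoff Demo ends, so Kickoff Demo has no further overlaps.
Design Call starts exactly when Retrospective Workshop ends (back-to-back, no overlap), so Retrospective Workshop has no further overlaps.
Hiring Sync starts after Design Call ends.

Budget Demo & Hiring Demo, Compliance Check-in & Planning Interview, Kickoff Demo & Onboarding Readout, Kickoff Demo & Retrospective Workshop, Onboarding Readout & Retrospective Workshop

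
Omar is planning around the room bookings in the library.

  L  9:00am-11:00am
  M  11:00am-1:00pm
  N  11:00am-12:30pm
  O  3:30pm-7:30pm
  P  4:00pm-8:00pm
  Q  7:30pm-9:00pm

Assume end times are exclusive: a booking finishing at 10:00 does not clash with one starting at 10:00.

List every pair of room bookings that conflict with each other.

M & N, O & P, P & Q

Sorted by start: L, M, N, O, P, Q.
M starts exactly when L ends (back-to-back, no overlap), so nothing later overlaps L either.
N starts before M ends → M and N overlap.
O starts after M ends, so nothing later overlaps M either.
O starts after N ends, so nothing later overlaps N either.
P starts before O ends → O and P overlap.
Q starts exactly when O ends (back-to-back, no overlap).
Q starts before P ends → P and Q overlap.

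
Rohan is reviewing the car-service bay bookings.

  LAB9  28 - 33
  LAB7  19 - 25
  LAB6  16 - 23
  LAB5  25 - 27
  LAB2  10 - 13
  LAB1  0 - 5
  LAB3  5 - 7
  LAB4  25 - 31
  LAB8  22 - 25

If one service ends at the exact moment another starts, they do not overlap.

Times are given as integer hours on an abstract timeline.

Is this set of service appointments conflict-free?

Check each pair: they overlap iff neither finishes before the other starts.
Sorted by start: LAB1, LAB3, LAB2, LAB6, LAB7, LAB8, LAB4, LAB5, LAB9.
LAB3 starts exactly when LAB1 ends (back-to-back, no overlap) — done with LAB1.
LAB2 starts after LAB3 ends — done with LAB3.
LAB6 starts after LAB2 ends — done with LAB2.
LAB7 starts before LAB6 ends → LAB6 and LAB7 overlap.
That's a conflict, so the schedule is not conflict-free.

No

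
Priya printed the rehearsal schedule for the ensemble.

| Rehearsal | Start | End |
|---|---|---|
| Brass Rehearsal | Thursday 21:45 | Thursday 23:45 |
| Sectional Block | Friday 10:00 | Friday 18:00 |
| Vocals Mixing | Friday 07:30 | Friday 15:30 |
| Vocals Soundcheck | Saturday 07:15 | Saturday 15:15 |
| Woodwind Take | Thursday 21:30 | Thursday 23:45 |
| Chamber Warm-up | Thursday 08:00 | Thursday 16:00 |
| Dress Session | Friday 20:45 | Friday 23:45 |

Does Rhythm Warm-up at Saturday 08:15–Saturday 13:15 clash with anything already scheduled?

Yes — it overlaps Vocals Soundcheck

Chamber Warm-up: ends Thursday 16:00 at or before Rhythm Warm-up starts Saturday 08:15 → clear.
Woodwind Take: ends Thursday 23:45 at or before Rhythm Warm-up starts Saturday 08:15 → clear.
Brass Rehearsal: ends Thursday 23:45 at or before Rhythm Warm-up starts Saturday 08:15 → clear.
Vocals Mixing: ends Friday 15:30 at or before Rhythm Warm-up starts Saturday 08:15 → clear.
Sectional Block: ends Friday 18:00 at or before Rhythm Warm-up starts Saturday 08:15 → clear.
Dress Session: ends Friday 23:45 at or before Rhythm Warm-up starts Saturday 08:15 → clear.
Vocals Soundcheck: starts Saturday 07:15 before Rhythm Warm-up ends Saturday 13:15, and ends Saturday 15:15 after Rhythm Warm-up starts Saturday 08:15 → overlap.
Rhythm Warm-up overlaps Vocals Soundcheck.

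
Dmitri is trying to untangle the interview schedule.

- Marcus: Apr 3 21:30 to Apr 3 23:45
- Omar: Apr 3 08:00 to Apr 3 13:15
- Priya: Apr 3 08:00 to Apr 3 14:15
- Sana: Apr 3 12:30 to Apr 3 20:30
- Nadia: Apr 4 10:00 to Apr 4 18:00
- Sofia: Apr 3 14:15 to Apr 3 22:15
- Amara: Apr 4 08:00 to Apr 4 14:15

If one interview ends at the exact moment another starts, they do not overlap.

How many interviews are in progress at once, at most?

3

Sweep the timeline, counting +1 at each start and −1 at each end (ends before starts at a tie):
Apr 3 08:00 start Omar → 1
Apr 3 08:00 start Priya → 2
Apr 3 12:30 start Sana → 3
Apr 3 13:15 end Omar → 2
Apr 3 14:15 end Priya → 1
Apr 3 14:15 start Sofia → 2
Apr 3 20:30 end Sana → 1
Apr 3 21:30 start Marcus → 2
Apr 3 22:15 end Sofia → 1
Apr 3 23:45 end Marcus → 0
Apr 4 08:00 start Amara → 1
Apr 4 10:00 start Nadia → 2
Apr 4 14:15 end Amara → 1
Apr 4 18:00 end Nadia → 0
Peak is 3, at Apr 3 12:30 (Omar, Priya, Sana).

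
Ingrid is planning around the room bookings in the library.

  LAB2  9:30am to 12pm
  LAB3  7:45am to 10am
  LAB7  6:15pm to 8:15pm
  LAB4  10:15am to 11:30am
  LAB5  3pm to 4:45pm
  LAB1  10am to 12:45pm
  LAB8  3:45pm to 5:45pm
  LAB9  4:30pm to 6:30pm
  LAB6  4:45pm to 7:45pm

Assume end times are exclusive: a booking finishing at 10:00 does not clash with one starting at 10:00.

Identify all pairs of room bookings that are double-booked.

LAB1 & LAB2, LAB1 & LAB4, LAB2 & LAB3, LAB2 & LAB4, LAB5 & LAB8, LAB5 & LAB9, LAB6 & LAB7, LAB6 & LAB8, LAB6 & LAB9, LAB7 & LAB9, LAB8 & LAB9

Sorted by start: LAB3, LAB2, LAB1, LAB4, LAB5, LAB8, LAB9, LAB6, LAB7.
LAB2 starts before LAB3 ends → LAB3 and LAB2 overlap.
LAB1 starts exactly when LAB3 ends (back-to-back, no overlap), so nothing later overlaps LAB3 either.
LAB1 starts before LAB2 ends → LAB2 and LAB1 overlap.
LAB4 starts before LAB2 ends → LAB2 and LAB4 overlap.
LAB5 starts after LAB2 ends, so nothing later overlaps LAB2 either.
LAB4 starts before LAB1 ends → LAB1 and LAB4 overlap.
LAB5 starts after LAB1 ends, so nothing later overlaps LAB1 either.
LAB5 starts after LAB4 ends, so nothing later overlaps LAB4 either.
LAB8 starts before LAB5 ends → LAB5 and LAB8 overlap.
LAB9 starts before LAB5 ends → LAB5 and LAB9 overlap.
LAB6 starts exactly when LAB5 ends (back-to-back, no overlap), so nothing later overlaps LAB5 either.
LAB9 starts before LAB8 ends → LAB8 and LAB9 overlap.
LAB6 starts before LAB8 ends → LAB8 and LAB6 overlap.
LAB7 starts after LAB8 ends.
LAB6 starts before LAB9 ends → LAB9 and LAB6 overlap.
LAB7 starts before LAB9 ends → LAB9 and LAB7 overlap.
LAB7 starts before LAB6 ends → LAB6 and LAB7 overlap.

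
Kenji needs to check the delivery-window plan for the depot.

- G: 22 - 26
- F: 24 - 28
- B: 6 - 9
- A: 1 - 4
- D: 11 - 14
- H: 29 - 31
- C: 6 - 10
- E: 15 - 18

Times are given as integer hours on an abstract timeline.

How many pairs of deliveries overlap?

2

Sorted by start: A, B, C, D, E, G, F, H.
B starts after A ends; A is clear from here.
C starts before B ends → B and C overlap.
D starts after B ends; B is clear from here.
D starts after C ends; C is clear from here.
E starts after D ends; D is clear from here.
G starts after E ends; E is clear from here.
F starts before G ends → G and F overlap.
H starts after G ends.
H starts after F ends.
Overlapping pairs: B & C, F & G — 2 in total.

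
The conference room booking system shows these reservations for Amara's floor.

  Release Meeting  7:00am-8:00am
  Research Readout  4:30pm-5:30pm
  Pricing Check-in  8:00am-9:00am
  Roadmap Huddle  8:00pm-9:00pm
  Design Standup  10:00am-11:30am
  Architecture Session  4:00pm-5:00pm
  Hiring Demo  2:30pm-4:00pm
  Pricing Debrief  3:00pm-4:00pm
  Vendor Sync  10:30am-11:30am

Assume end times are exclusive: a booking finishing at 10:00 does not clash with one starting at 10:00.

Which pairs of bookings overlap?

Sorted by start: Release Meeting, Pricing Check-in, Design Standup, Vendor Sync, Hiring Demo, Pricing Debrief, Architecture Session, Research Readout, Roadmap Huddle.
Pricing Check-in starts exactly when Release Meeting ends (back-to-back, no overlap), so Release Meeting has no further overlaps.
Design Standup starts after Pricing Check-in ends, so Pricing Check-in has no further overlaps.
Vendor Sync starts before Design Standup ends → Design Standup and Vendor Sync overlap.
Hiring Demo starts after Design Standup ends, so Design Standup has no further overlaps.
Hiring Demo starts after Vendor Sync ends, so Vendor Sync has no further overlaps.
Pricing Debrief starts before Hiring Demo ends → Hiring Demo and Pricing Debrief overlap.
Architecture Session starts exactly when Hiring Demo ends (back-to-back, no overlap), so Hiring Demo has no further overlaps.
Architecture Session starts exactly when Pricing Debrief ends (back-to-back, no overlap), so Pricing Debrief has no further overlaps.
Research Readout starts before Architecture Session ends → Architecture Session and Research Readout overlap.
Roadmap Huddle starts after Architecture Session ends.
Roadmap Huddle starts after Research Readout ends.

Architecture Session & Research Readout, Design Standup & Vendor Sync, Hiring Demo & Pricing Debrief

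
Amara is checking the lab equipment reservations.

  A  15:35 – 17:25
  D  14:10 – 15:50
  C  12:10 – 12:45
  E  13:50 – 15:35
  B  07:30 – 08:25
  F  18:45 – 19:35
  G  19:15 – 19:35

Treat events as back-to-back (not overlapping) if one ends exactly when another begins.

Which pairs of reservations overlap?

A & D, D & E, F & G

Sorted by start: B, C, E, D, A, F, G.
C starts after B ends; B is clear from here.
E starts after C ends; C is clear from here.
D starts before E ends → E and D overlap.
A starts exactly when E ends (back-to-back, no overlap); E is clear from here.
A starts before D ends → D and A overlap.
F starts after D ends; D is clear from here.
F starts after A ends; A is clear from here.
G starts before F ends → F and G overlap.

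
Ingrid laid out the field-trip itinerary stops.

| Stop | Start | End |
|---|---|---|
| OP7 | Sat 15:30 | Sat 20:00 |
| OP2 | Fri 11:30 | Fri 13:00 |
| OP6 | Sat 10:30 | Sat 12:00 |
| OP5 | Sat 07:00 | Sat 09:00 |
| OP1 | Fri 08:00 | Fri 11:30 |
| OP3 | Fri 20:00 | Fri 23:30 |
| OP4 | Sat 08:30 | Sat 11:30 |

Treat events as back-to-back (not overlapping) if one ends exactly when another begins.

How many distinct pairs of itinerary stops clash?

2

Sorted by start: OP1, OP2, OP3, OP5, OP4, OP6, OP7.
OP2 starts exactly when OP1 ends (back-to-back, no overlap), so nothing later overlaps OP1 either.
OP3 starts after OP2 ends, so nothing later overlaps OP2 either.
OP5 starts after OP3 ends, so nothing later overlaps OP3 either.
OP4 starts before OP5 ends → OP5 and OP4 overlap.
OP6 starts after OP5 ends, so nothing later overlaps OP5 either.
OP6 starts before OP4 ends → OP4 and OP6 overlap.
OP7 starts after OP4 ends.
OP7 starts after OP6 ends.
Overlapping pairs: OP4 & OP5, OP4 & OP6 — 2 in total.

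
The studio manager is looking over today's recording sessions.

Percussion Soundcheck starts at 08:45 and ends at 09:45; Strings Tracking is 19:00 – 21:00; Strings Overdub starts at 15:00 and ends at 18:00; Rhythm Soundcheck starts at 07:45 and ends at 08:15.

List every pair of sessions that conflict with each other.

no conflicts

Sorted by start: Rhythm Soundcheck, Percussion Soundcheck, Strings Overdub, Strings Tracking.
Percussion Soundcheck starts after Rhythm Soundcheck ends, so nothing later overlaps Rhythm Soundcheck either.
Strings Overdub starts after Percussion Soundcheck ends, so nothing later overlaps Percussion Soundcheck either.
Strings Tracking starts after Strings Overdub ends.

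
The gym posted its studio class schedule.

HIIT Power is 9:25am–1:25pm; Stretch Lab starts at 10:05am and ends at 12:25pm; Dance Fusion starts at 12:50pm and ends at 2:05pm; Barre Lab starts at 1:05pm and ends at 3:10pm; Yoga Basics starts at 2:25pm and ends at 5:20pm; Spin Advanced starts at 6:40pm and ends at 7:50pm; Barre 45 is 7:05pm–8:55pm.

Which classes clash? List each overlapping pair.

Two intervals overlap when each starts before the other ends.
Sorted by start: HIIT Power, Stretch Lab, Dance Fusion, Barre Lab, Yoga Basics, Spin Advanced, Barre 45.
Stretch Lab starts before HIIT Power ends → HIIT Power and Stretch Lab overlap.
Dance Fusion starts before HIIT Power ends → HIIT Power and Dance Fusion overlap.
Barre Lab starts before HIIT Power ends → HIIT Power and Barre Lab overlap.
Yoga Basics starts after HIIT Power ends; HIIT Power is clear from here.
Dance Fusion starts after Stretch Lab ends; Stretch Lab is clear from here.
Barre Lab starts before Dance Fusion ends → Dance Fusion and Barre Lab overlap.
Yoga Basics starts after Dance Fusion ends; Dance Fusion is clear from here.
Yoga Basics starts before Barre Lab ends → Barre Lab and Yoga Basics overlap.
Spin Advanced starts after Barre Lab ends; Barre Lab is clear from here.
Spin Advanced starts after Yoga Basics ends; Yoga Basics is clear from here.
Barre 45 starts before Spin Advanced ends → Spin Advanced and Barre 45 overlap.

Barre 45 & Spin Advanced, Barre Lab & Dance Fusion, Barre Lab & HIIT Power, Barre Lab & Yoga Basics, Dance Fusion & HIIT Power, HIIT Power & Stretch Lab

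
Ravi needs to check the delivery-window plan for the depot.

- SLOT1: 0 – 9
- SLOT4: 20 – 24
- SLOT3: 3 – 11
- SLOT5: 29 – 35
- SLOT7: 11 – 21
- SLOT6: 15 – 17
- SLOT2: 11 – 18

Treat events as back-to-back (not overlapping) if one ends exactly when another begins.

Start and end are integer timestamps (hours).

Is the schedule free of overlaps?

Check each pair: they overlap iff neither finishes before the other starts.
Sorted by start: SLOT1, SLOT3, SLOT2, SLOT7, SLOT6, SLOT4, SLOT5.
SLOT3 starts before SLOT1 ends → SLOT1 and SLOT3 overlap.
That's a conflict, so the schedule is not conflict-free.

No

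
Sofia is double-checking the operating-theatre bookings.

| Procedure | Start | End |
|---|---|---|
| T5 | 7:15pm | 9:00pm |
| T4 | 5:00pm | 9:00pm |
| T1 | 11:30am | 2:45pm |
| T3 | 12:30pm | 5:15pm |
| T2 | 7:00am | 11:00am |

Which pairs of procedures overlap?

Two intervals overlap when each starts before the other ends.
Sorted by start: T2, T1, T3, T4, T5.
T1 starts after T2 ends, so nothing later overlaps T2 either.
T3 starts before T1 ends → T1 and T3 overlap.
T4 starts after T1 ends, so nothing later overlaps T1 either.
T4 starts before T3 ends → T3 and T4 overlap.
T5 starts after T3 ends.
T5 starts before T4 ends → T4 and T5 overlap.

T1 & T3, T3 & T4, T4 & T5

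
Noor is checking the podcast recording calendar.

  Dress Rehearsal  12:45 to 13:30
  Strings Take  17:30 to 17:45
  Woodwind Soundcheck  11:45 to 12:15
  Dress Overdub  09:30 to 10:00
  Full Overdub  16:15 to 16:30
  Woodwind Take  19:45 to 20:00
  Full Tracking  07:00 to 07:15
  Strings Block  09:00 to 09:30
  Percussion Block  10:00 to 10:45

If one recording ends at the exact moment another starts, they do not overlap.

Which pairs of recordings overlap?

no conflicts

Check each pair: they overlap iff neither finishes before the other starts.
Sorted by start: Full Tracking, Strings Block, Dress Overdub, Percussion Block, Woodwind Soundcheck, Dress Rehearsal, Full Overdub, Strings Take, Woodwind Take.
Strings Block starts after Full Tracking ends, so nothing later overlaps Full Tracking either.
Dress Overdub starts exactly when Strings Block ends (back-to-back, no overlap), so nothing later overlaps Strings Block either.
Percussion Block starts exactly when Dress Overdub ends (back-to-back, no overlap), so nothing later overlaps Dress Overdub either.
Woodwind Soundcheck starts after Percussion Block ends, so nothing later overlaps Percussion Block either.
Dress Rehearsal starts after Woodwind Soundcheck ends, so nothing later overlaps Woodwind Soundcheck either.
Full Overdub starts after Dress Rehearsal ends, so nothing later overlaps Dress Rehearsal either.
Strings Take starts after Full Overdub ends, so nothing later overlaps Full Overdub either.
Woodwind Take starts after Strings Take ends.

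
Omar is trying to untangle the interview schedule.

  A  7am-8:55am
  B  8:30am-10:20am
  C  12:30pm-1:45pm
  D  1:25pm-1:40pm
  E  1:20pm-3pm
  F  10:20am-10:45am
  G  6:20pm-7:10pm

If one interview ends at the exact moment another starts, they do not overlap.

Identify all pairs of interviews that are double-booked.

Sorted by start: A, B, F, C, E, D, G.
B starts before A ends → A and B overlap.
F starts after A ends, so A has no further overlaps.
F starts exactly when B ends (back-to-back, no overlap), so B has no further overlaps.
C starts after F ends, so F has no further overlaps.
E starts before C ends → C and E overlap.
D starts before C ends → C and D overlap.
G starts after C ends.
D starts before E ends → E and D overlap.
G starts after E ends.
G starts after D ends.

A & B, C & D, C & E, D & E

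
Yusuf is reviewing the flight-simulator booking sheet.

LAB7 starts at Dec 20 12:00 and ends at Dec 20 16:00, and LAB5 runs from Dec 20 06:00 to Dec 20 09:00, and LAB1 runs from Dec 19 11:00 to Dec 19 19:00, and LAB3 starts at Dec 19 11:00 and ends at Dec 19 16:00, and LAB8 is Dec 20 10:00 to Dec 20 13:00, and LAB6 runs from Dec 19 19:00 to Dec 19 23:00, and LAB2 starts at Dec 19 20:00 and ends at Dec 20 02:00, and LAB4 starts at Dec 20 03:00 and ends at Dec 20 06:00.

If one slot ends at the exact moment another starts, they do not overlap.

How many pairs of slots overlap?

Check each pair: they overlap iff neither finishes before the other starts.
Sorted by start: LAB1, LAB3, LAB6, LAB2, LAB4, LAB5, LAB8, LAB7.
LAB3 starts before LAB1 ends → LAB1 and LAB3 overlap.
LAB6 starts exactly when LAB1 ends (back-to-back, no overlap), so LAB1 has no further overlaps.
LAB6 starts after LAB3 ends, so LAB3 has no further overlaps.
LAB2 starts before LAB6 ends → LAB6 and LAB2 overlap.
LAB4 starts after LAB6 ends, so LAB6 has no further overlaps.
LAB4 starts after LAB2 ends, so LAB2 has no further overlaps.
LAB5 starts exactly when LAB4 ends (back-to-back, no overlap), so LAB4 has no further overlaps.
LAB8 starts after LAB5 ends, so LAB5 has no further overlaps.
LAB7 starts before LAB8 ends → LAB8 and LAB7 overlap.
Overlapping pairs: LAB1 & LAB3, LAB2 & LAB6, LAB7 & LAB8 — 3 in total.

3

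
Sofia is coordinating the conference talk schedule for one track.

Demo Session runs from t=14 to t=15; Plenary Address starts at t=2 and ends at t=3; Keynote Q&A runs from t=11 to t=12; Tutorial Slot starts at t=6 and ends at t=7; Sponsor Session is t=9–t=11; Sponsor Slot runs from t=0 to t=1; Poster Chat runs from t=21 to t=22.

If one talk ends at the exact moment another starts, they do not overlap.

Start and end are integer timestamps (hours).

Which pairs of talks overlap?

no overlapping pairs

Two intervals overlap when each starts before the other ends.
Sorted by start: Sponsor Slot, Plenary Address, Tutorial Slot, Sponsor Session, Keynote Q&A, Demo Session, Poster Chat.
Plenary Address starts after Sponsor Slot ends, so Sponsor Slot has no further overlaps.
Tutorial Slot starts after Plenary Address ends, so Plenary Address has no further overlaps.
Sponsor Session starts after Tutorial Slot ends, so Tutorial Slot has no further overlaps.
Keynote Q&A starts exactly when Sponsor Session ends (back-to-back, no overlap), so Sponsor Session has no further overlaps.
Demo Session starts after Keynote Q&A ends, so Keynote Q&A has no further overlaps.
Poster Chat starts after Demo Session ends.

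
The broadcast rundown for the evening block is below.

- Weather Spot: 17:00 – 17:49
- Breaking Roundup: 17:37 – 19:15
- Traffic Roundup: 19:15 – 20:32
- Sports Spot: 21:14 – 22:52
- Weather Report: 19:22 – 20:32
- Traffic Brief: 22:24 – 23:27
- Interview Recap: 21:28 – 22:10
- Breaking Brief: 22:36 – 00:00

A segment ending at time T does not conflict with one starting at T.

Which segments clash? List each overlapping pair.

Breaking Brief & Sports Spot, Breaking Brief & Traffic Brief, Breaking Roundup & Weather Spot, Interview Recap & Sports Spot, Sports Spot & Traffic Brief, Traffic Roundup & Weather Report

Check each pair: they overlap iff neither finishes before the other starts.
Sorted by start: Weather Spot, Breaking Roundup, Traffic Roundup, Weather Report, Sports Spot, Interview Recap, Traffic Brief, Breaking Brief.
Breaking Roundup starts before Weather Spot ends → Weather Spot and Breaking Roundup overlap.
Traffic Roundup starts after Weather Spot ends — done with Weather Spot.
Traffic Roundup starts exactly when Breaking Roundup ends (back-to-back, no overlap) — done with Breaking Roundup.
Weather Report starts before Traffic Roundup ends → Traffic Roundup and Weather Report overlap.
Sports Spot starts after Traffic Roundup ends — done with Traffic Roundup.
Sports Spot starts after Weather Report ends — done with Weather Report.
Interview Recap starts before Sports Spot ends → Sports Spot and Interview Recap overlap.
Traffic Brief starts before Sports Spot ends → Sports Spot and Traffic Brief overlap.
Breaking Brief starts before Sports Spot ends → Sports Spot and Breaking Brief overlap.
Traffic Brief starts after Interview Recap ends — done with Interview Recap.
Breaking Brief starts before Traffic Brief ends → Traffic Brief and Breaking Brief overlap.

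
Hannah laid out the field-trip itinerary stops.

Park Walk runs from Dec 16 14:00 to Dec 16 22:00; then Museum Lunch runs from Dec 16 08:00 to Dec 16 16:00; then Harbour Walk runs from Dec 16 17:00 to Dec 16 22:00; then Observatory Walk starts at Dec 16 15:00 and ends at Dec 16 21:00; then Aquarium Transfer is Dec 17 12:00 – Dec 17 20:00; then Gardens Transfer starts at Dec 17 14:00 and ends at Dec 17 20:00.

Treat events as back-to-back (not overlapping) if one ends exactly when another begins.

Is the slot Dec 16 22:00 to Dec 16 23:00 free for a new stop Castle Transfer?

Yes — the slot is free

Museum Lunch: ends Dec 16 16:00 at or before Castle Transfer starts Dec 16 22:00 → clear.
Park Walk: ends Dec 16 22:00 at or before Castle Transfer starts Dec 16 22:00 → clear.
Observatory Walk: ends Dec 16 21:00 at or before Castle Transfer starts Dec 16 22:00 → clear.
Harbour Walk: ends Dec 16 22:00 at or before Castle Transfer starts Dec 16 22:00 → clear.
Aquarium Transfer: starts Dec 17 12:00 at or after Castle Transfer ends Dec 16 23:00 → clear.
Gardens Transfer: starts Dec 17 14:00 at or after Castle Transfer ends Dec 16 23:00 → clear.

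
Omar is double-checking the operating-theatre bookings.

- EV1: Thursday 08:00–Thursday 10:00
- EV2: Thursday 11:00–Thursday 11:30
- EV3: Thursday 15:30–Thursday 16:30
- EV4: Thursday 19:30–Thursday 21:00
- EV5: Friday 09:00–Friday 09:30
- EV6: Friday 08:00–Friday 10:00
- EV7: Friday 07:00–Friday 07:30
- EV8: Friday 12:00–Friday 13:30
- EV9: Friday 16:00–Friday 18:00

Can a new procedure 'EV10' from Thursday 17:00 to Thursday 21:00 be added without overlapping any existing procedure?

EV1: ends Thursday 10:00 at or before EV10 starts Thursday 17:00 → clear.
EV2: ends Thursday 11:30 at or before EV10 starts Thursday 17:00 → clear.
EV3: ends Thursday 16:30 at or before EV10 starts Thursday 17:00 → clear.
EV4: starts Thursday 19:30 before EV10 ends Thursday 21:00, and ends Thursday 21:00 after EV10 starts Thursday 17:00 → overlap.
EV7: starts Friday 07:00 at or after EV10 ends Thursday 21:00 → clear.
EV6: starts Friday 08:00 at or after EV10 ends Thursday 21:00 → clear.
EV5: starts Friday 09:00 at or after EV10 ends Thursday 21:00 → clear.
EV8: starts Friday 12:00 at or after EV10 ends Thursday 21:00 → clear.
EV9: starts Friday 16:00 at or after EV10 ends Thursday 21:00 → clear.
EV10 overlaps EV4.

No — it overlaps EV4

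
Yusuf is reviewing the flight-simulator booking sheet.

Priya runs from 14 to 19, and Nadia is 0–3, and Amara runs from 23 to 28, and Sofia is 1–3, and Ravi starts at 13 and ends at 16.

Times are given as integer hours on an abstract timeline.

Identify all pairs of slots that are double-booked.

Nadia & Sofia, Priya & Ravi

Sorted by start: Nadia, Sofia, Ravi, Priya, Amara.
Sofia starts before Nadia ends → Nadia and Sofia overlap.
Ravi starts after Nadia ends, so Nadia has no further overlaps.
Ravi starts after Sofia ends, so Sofia has no further overlaps.
Priya starts before Ravi ends → Ravi and Priya overlap.
Amara starts after Ravi ends.
Amara starts after Priya ends.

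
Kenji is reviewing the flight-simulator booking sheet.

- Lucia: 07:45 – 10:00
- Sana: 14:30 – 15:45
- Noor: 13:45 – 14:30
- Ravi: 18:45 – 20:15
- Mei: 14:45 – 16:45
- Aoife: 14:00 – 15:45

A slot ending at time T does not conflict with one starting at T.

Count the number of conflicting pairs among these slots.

Two intervals overlap when each starts before the other ends.
Sorted by start: Lucia, Noor, Aoife, Sana, Mei, Ravi.
Noor starts after Lucia ends — done with Lucia.
Aoife starts before Noor ends → Noor and Aoife overlap.
Sana starts exactly when Noor ends (back-to-back, no overlap) — done with Noor.
Sana starts before Aoife ends → Aoife and Sana overlap.
Mei starts before Aoife ends → Aoife and Mei overlap.
Ravi starts after Aoife ends.
Mei starts before Sana ends → Sana and Mei overlap.
Ravi starts after Sana ends.
Ravi starts after Mei ends.
Overlapping pairs: Aoife & Mei, Aoife & Noor, Aoife & Sana, Mei & Sana — 4 in total.

4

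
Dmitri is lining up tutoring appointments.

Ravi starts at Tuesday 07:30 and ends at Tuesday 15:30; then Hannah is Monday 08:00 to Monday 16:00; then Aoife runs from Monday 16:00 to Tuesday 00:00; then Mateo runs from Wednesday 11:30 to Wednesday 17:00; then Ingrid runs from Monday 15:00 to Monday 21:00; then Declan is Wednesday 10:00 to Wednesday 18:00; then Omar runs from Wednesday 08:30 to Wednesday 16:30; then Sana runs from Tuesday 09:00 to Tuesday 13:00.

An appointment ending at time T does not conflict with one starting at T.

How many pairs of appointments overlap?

6

Sorted by start: Hannah, Ingrid, Aoife, Ravi, Sana, Omar, Declan, Mateo.
Ingrid starts before Hannah ends → Hannah and Ingrid overlap.
Aoife starts exactly when Hannah ends (back-to-back, no overlap); Hannah is clear from here.
Aoife starts before Ingrid ends → Ingrid and Aoife overlap.
Ravi starts after Ingrid ends; Ingrid is clear from here.
Ravi starts after Aoife ends; Aoife is clear from here.
Sana starts before Ravi ends → Ravi and Sana overlap.
Omar starts after Ravi ends; Ravi is clear from here.
Omar starts after Sana ends; Sana is clear from here.
Declan starts before Omar ends → Omar and Declan overlap.
Mateo starts before Omar ends → Omar and Mateo overlap.
Mateo starts before Declan ends → Declan and Mateo overlap.
Overlapping pairs: Aoife & Ingrid, Declan & Mateo, Declan & Omar, Hannah & Ingrid, Mateo & Omar, Ravi & Sana — 6 in total.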